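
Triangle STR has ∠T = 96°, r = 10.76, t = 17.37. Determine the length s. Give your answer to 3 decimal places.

Law of sines: sin R = r·sin T/t ≈ 0.61607.
Since t ≥ r, only the acute value applies: ∠R ≈ 38.03°.
Then ∠S = 180° − ∠T − ∠R ≈ 45.97°.
Law of sines gives s = t·sin S/sin T ≈ 12.558.

12.558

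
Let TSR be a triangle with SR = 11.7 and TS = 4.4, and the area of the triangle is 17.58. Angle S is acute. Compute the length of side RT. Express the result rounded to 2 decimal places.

9.00

From area = ½·TS·SR·sin S, we get sin S = 2·area/(TS·SR) ≈ 0.68298.
Taking the acute solution, ∠S ≈ 0.752 rad.
Law of cosines then gives RT ≈ 9.0025.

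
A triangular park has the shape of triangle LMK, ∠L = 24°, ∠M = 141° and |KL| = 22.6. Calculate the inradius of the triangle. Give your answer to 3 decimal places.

1.837

The third angle is ∠K = 180° − ∠L − ∠M = 15.00°.
Law of sines: |MK| = |KL|·sin L/sin M ≈ 14.607.
Law of sines: |LM| = |KL|·sin K/sin M ≈ 9.2946.
Area = ½·|KL|·|MK|·sin K ≈ 42.719.
Semiperimeter s = (14.607+22.6+9.2946)/2 = 23.251.
Inradius = area/s = 42.719/23.251 ≈ 1.8373.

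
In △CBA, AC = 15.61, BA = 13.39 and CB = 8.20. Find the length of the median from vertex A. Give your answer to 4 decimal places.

13.9525

Median from A: ½√(2·BA² + 2·AC² − CB²) ≈ 13.952.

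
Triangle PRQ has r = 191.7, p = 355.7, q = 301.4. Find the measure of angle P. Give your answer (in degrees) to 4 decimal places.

By the law of cosines, cos P = (r² + q² − p²) / (2·r·q) ≈ 0.00925, so ∠P ≈ 89.47°.

89.4703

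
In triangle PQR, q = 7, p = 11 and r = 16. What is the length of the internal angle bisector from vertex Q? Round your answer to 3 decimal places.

By the law of cosines, cos Q = (r² + p² − q²) / (2·r·p) ≈ 0.93182, so ∠Q ≈ 21.28°.
The bisector from Q has length 2·r·p·cos(∠Q/2)/(r+p) ≈ 12.813.

t_Q ≈ 12.813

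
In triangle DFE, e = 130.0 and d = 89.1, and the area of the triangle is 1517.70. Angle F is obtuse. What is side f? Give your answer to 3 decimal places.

217.245

From area = ½·e·d·sin F, we get sin F = 2·area/(e·d) ≈ 0.26206.
Taking the obtuse solution, ∠F ≈ 2.8764 rad.
Law of cosines then gives f ≈ 217.24.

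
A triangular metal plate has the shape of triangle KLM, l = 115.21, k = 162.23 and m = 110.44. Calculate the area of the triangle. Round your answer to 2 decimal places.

area ≈ 6358.36

Semiperimeter s = (162.23 + 115.21 + 110.44)/2 = 193.94.
Heron's formula: area = √(193.94·31.71·78.73·83.5) ≈ 6358.4.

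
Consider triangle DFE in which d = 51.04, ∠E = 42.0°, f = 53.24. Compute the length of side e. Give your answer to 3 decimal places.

37.427

By the law of cosines, e² = d² + f² − 2·d·f·cos E = 1400.8, so e ≈ 37.427.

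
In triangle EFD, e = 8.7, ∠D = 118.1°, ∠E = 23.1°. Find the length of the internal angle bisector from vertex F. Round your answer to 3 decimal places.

t_F ≈ 11.360

The third angle is ∠F = 180° − ∠D − ∠E = 38.80°.
Law of sines: f = e·sin F/sin E ≈ 13.895.
Law of sines: d = e·sin D/sin E ≈ 19.561.
The bisector from F has length 2·d·e·cos(∠F/2)/(d+e) ≈ 11.36.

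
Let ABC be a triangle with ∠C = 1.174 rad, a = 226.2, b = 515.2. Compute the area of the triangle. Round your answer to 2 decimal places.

area ≈ 53741.83

Area = ½·a·b·sin C ≈ 53742.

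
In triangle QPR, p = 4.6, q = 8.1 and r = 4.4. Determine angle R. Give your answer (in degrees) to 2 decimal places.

By the law of cosines, cos R = (q² + p² − r²) / (2·q·p) ≈ 0.90459, so ∠R ≈ 25.23°.

∠R ≈ 25.23°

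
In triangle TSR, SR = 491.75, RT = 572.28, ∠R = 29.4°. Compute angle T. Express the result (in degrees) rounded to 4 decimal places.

∠T ≈ 59.2077°

By the law of cosines, TS² = SR² + RT² − 2·SR·RT·cos R = 78971, so TS ≈ 281.02.
Law of cosines again: cos T = (RT² + TS² − SR²)/(2·RT·TS) ≈ 0.51193, so ∠T ≈ 59.21°.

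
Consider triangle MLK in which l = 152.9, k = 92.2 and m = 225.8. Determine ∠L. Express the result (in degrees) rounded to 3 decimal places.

∠L ≈ 29.865°

By the law of cosines, cos L = (k² + m² − l²) / (2·k·m) ≈ 0.86720, so ∠L ≈ 29.87°.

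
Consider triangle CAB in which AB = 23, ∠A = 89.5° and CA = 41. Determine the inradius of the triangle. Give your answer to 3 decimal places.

By the law of cosines, BC² = CA² + AB² − 2·CA·AB·cos A = 2193.5, so BC ≈ 46.835.
Area = ½·CA·AB·sin A ≈ 471.48.
Semiperimeter s = (23+46.835+41)/2 = 55.418.
Inradius = area/s = 471.48/55.418 ≈ 8.5078.

8.508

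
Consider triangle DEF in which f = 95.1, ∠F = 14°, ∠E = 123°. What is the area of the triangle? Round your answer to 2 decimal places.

The third angle is ∠D = 180° − ∠E − ∠F = 43.00°.
Law of sines: d = f·sin D/sin F ≈ 268.09.
Law of sines: e = f·sin E/sin F ≈ 329.68.
Area = ½·f·d·sin E ≈ 10691.

10691.30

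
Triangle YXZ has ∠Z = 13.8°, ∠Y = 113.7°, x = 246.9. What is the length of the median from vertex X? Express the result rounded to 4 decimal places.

m_X ≈ 167.6833

The third angle is ∠X = 180° − ∠Z − ∠Y = 52.50°.
Law of sines: y = x·sin Y/sin X ≈ 284.96.
Law of sines: z = x·sin Z/sin X ≈ 74.234.
Median from X: ½√(2·z² + 2·y² − x²) ≈ 167.68.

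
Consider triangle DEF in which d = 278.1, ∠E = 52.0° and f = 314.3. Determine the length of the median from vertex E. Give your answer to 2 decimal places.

By the law of cosines, e² = f² + d² − 2·f·d·cos E = 68498, so e ≈ 261.72.
Median from E: ½√(2·f² + 2·d² − e²) ≈ 266.34.

m_E ≈ 266.34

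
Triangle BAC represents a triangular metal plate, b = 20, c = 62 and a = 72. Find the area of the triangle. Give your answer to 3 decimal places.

Semiperimeter s = (20 + 72 + 62)/2 = 77.
Heron's formula: area = √(77·57·5·15) ≈ 573.74.

area ≈ 573.738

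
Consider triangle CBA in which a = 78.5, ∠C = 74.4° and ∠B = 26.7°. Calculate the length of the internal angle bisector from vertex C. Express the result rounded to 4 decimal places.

The third angle is ∠A = 180° − ∠C − ∠B = 78.90°.
Law of sines: c = a·sin C/sin A ≈ 77.05.
Law of sines: b = a·sin B/sin A ≈ 35.944.
The bisector from C has length 2·b·a·cos(∠C/2)/(b+a) ≈ 39.277.

t_C ≈ 39.2767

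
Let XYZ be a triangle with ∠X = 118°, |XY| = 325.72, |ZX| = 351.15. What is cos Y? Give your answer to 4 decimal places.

By the law of cosines, |YZ|² = |ZX|² + |XY|² − 2·|ZX|·|XY|·cos X = 3.3679e+05, so |YZ| ≈ 580.34.
Law of cosines again: cos Y = (|XY|² + |YZ|² − |ZX|²)/(2·|XY|·|YZ|) ≈ 0.84533, so ∠Y ≈ 32.29°.

cos Y ≈ 0.8453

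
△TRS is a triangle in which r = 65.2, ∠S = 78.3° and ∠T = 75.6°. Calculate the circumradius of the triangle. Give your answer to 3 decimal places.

The third angle is ∠R = 180° − ∠S − ∠T = 26.10°.
Law of sines: t = r·sin T/sin R ≈ 143.55.
Law of sines: s = r·sin S/sin R ≈ 145.12.
Circumradius = r/(2 sin R) ≈ 74.101.

74.101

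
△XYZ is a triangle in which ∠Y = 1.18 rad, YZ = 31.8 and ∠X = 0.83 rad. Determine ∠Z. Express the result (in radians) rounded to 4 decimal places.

The third angle is ∠Z = π − ∠X − ∠Y = 1.132 rad.

1.1316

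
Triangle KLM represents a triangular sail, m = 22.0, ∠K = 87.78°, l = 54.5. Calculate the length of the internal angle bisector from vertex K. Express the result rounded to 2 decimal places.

By the law of cosines, k² = l² + m² − 2·l·m·cos K = 3361.4, so k ≈ 57.977.
The bisector from K has length 2·l·m·cos(∠K/2)/(l+m) ≈ 22.59.

22.59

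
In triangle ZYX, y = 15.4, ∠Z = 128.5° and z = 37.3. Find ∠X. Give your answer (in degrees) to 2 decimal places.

∠X ≈ 32.65°

Law of sines: sin Y = y·sin Z/z ≈ 0.32311.
Since z ≥ y, only the acute value applies: ∠Y ≈ 18.85°.
Then ∠X = 180° − ∠Z − ∠Y ≈ 32.65°.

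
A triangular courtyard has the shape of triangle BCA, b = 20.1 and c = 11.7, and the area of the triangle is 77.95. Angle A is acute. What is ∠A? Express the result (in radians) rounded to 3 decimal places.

From area = ½·b·c·sin A, we get sin A = 2·area/(b·c) ≈ 0.66292.
Taking the acute solution, ∠A ≈ 0.725 rad.

0.725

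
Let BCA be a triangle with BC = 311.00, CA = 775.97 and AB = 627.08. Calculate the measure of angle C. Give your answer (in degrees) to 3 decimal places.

By the law of cosines, cos C = (BC² + CA² − AB²) / (2·BC·CA) ≈ 0.63321, so ∠C ≈ 50.71°.

50.713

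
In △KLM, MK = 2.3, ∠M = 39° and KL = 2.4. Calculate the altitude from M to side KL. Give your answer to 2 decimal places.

h_M ≈ 2.23

Law of sines: sin L = MK·sin M/KL ≈ 0.60310.
Since KL ≥ MK, only the acute value applies: ∠L ≈ 37.09°.
Then ∠K = 180° − ∠M − ∠L ≈ 103.91°.
Law of sines gives LM = KL·sin K/sin M ≈ 3.7018.
Area = ½·KL·MK·sin K ≈ 2.6791.
The altitude from M has length 2·area/KL ≈ 2.2326.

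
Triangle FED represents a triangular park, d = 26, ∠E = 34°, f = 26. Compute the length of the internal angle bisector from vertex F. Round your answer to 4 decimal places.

By the law of cosines, e² = d² + f² − 2·d·f·cos E = 231.14, so e ≈ 15.203.
Law of cosines again: cos F = (e² + d² − f²)/(2·e·d) ≈ 0.29237, so ∠F ≈ 73.00°.
The bisector from F has length 2·e·d·cos(∠F/2)/(e+d) ≈ 15.424.

t_F ≈ 15.4237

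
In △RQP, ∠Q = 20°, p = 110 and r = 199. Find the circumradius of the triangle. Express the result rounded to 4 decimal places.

By the law of cosines, q² = p² + r² − 2·p·r·cos Q = 10561, so q ≈ 102.77.
Area = ½·p·r·sin Q ≈ 3743.4.
Circumradius = q/(2 sin Q) ≈ 150.24.

150.2367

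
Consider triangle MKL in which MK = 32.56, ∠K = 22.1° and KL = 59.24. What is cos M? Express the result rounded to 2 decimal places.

-0.71

By the law of cosines, LM² = MK² + KL² − 2·MK·KL·cos K = 995.25, so LM ≈ 31.548.
Law of cosines again: cos M = (LM² + MK² − KL²)/(2·LM·MK) ≈ -0.70774, so ∠M ≈ 135.05°.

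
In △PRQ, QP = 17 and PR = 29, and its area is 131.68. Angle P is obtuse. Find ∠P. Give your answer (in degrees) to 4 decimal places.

∠P ≈ 147.7104°

From area = ½·QP·PR·sin P, we get sin P = 2·area/(QP·PR) ≈ 0.53420.
Taking the obtuse solution, ∠P ≈ 147.71°.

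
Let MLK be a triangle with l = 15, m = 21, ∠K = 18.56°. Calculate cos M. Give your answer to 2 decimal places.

cos M ≈ -0.59

By the law of cosines, k² = m² + l² − 2·m·l·cos K = 68.766, so k ≈ 8.2925.
Law of cosines again: cos M = (l² + k² − m²)/(2·l·k) ≈ -0.59184, so ∠M ≈ 126.29°.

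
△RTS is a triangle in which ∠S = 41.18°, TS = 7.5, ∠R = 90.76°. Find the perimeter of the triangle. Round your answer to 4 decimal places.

The third angle is ∠T = 180° − ∠S − ∠R = 48.06°.
Law of sines: SR = TS·sin T/sin R ≈ 5.5793.
Law of sines: RT = TS·sin S/sin R ≈ 4.9386.
Semiperimeter s = (7.5+5.5793+4.9386)/2 = 9.009.
Perimeter = 7.5 + 5.5793 + 4.9386 = 18.018.

18.0180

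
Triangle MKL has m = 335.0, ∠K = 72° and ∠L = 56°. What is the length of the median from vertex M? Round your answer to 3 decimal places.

m_M ≈ 340.274

The third angle is ∠M = 180° − ∠K − ∠L = 52.00°.
Law of sines: k = m·sin K/sin M ≈ 404.31.
Law of sines: l = m·sin L/sin M ≈ 352.44.
Median from M: ½√(2·k² + 2·l² − m²) ≈ 340.27.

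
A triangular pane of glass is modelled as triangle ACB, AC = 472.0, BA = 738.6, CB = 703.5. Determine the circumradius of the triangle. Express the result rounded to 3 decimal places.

By the law of cosines, cos A = (BA² + AC² − CB²) / (2·BA·AC) ≈ 0.39212, so ∠A ≈ 66.91°.
Circumradius = CB/(2 sin A) ≈ 382.37.

382.373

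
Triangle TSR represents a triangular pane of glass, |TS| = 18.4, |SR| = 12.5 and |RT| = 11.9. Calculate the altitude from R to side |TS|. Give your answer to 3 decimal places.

h_R ≈ 8.008

Semiperimeter s = (12.5 + 11.9 + 18.4)/2 = 21.4.
Heron's formula: area = √(21.4·8.9·9.5·3) ≈ 73.676.
The altitude from R has length 2·area/|TS| ≈ 8.0082.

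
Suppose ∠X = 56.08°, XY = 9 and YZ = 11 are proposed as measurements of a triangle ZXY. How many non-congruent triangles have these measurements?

1

XY·sin X = 9·sin(56.08°) ≈ 7.468.
Since YZ ≥ XY, exactly one triangle exists.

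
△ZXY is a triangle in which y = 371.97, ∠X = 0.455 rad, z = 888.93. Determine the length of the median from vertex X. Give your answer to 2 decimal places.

By the law of cosines, x² = y² + z² − 2·y·z·cos X = 3.3453e+05, so x ≈ 578.38.
Median from X: ½√(2·y² + 2·z² − x²) ≈ 616.97.

616.97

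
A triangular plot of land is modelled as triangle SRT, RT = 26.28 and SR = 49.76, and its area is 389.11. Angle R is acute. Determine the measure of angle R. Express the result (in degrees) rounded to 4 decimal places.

From area = ½·SR·RT·sin R, we get sin R = 2·area/(SR·RT) ≈ 0.59511.
Taking the acute solution, ∠R ≈ 36.52°.

∠R ≈ 36.5204°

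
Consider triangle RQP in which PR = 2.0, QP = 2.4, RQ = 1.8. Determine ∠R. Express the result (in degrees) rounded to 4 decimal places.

By the law of cosines, cos R = (PR² + RQ² − QP²) / (2·PR·RQ) ≈ 0.20556, so ∠R ≈ 78.14°.

∠R ≈ 78.1380°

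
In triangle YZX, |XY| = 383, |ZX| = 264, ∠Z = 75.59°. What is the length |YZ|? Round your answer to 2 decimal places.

Law of sines: sin Y = |ZX|·sin Z/|XY| ≈ 0.66761.
Since |XY| ≥ |ZX|, only the acute value applies: ∠Y ≈ 41.88°.
Then ∠X = 180° − ∠Z − ∠Y ≈ 62.53°.
Law of sines gives |YZ| = |XY|·sin X/sin Z ≈ 350.85.

350.85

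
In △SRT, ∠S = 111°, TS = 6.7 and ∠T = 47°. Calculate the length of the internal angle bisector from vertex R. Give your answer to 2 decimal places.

14.40

The third angle is ∠R = 180° − ∠T − ∠S = 22.00°.
Law of sines: RT = TS·sin S/sin R ≈ 16.697.
Law of sines: SR = TS·sin T/sin R ≈ 13.081.
The bisector from R has length 2·SR·RT·cos(∠R/2)/(SR+RT) ≈ 14.4.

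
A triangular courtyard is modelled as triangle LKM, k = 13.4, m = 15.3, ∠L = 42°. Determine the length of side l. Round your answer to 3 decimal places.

10.437

By the law of cosines, l² = k² + m² − 2·k·m·cos L = 108.93, so l ≈ 10.437.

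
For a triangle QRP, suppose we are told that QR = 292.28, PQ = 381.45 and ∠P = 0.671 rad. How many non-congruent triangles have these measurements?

PQ·sin P = 381.45·sin(0.671 rad) ≈ 237.2.
Since PQ sin P < QR < PQ (237.2 < 292.28 < 381.45), two triangles exist.

2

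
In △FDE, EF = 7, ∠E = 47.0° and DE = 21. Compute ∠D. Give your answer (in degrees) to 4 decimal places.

∠D ≈ 17.5110°

By the law of cosines, FD² = DE² + EF² − 2·DE·EF·cos E = 289.49, so FD ≈ 17.014.
Law of cosines again: cos D = (FD² + DE² − EF²)/(2·FD·DE) ≈ 0.95366, so ∠D ≈ 17.51°.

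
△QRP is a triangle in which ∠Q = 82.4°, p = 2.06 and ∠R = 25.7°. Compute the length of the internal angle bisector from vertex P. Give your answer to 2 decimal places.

1.06

The third angle is ∠P = 180° − ∠Q − ∠R = 71.90°.
Law of sines: q = p·sin Q/sin P ≈ 2.1482.
Law of sines: r = p·sin R/sin P ≈ 0.93985.
The bisector from P has length 2·q·r·cos(∠P/2)/(q+r) ≈ 1.0585.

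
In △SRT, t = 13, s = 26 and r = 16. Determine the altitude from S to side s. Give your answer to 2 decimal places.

Semiperimeter p = (26 + 16 + 13)/2 = 27.5.
Heron's formula: area = √(27.5·1.5·11.5·14.5) ≈ 82.936.
The altitude from S has length 2·area/s ≈ 6.3797.

6.38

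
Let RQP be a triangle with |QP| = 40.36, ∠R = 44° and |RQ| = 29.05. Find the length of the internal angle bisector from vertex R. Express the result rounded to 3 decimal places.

t_R ≈ 35.437

Law of sines: sin P = |RQ|·sin R/|QP| ≈ 0.50000.
Since |QP| ≥ |RQ|, only the acute value applies: ∠P ≈ 30.00°.
Then ∠Q = 180° − ∠R − ∠P ≈ 106.00°.
Law of sines gives |PR| = |QP|·sin Q/sin R ≈ 55.85.
The bisector from R has length 2·|PR|·|RQ|·cos(∠R/2)/(|PR|+|RQ|) ≈ 35.437.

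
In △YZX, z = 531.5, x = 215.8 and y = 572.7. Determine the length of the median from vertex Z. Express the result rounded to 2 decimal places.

m_Z ≈ 341.55

Median from Z: ½√(2·x² + 2·y² − z²) ≈ 341.55.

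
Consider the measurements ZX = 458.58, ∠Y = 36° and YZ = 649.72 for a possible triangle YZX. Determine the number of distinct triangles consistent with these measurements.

YZ·sin Y = 649.72·sin(36°) ≈ 381.9.
Since YZ sin Y < ZX < YZ (381.9 < 458.58 < 649.72), two triangles exist.

2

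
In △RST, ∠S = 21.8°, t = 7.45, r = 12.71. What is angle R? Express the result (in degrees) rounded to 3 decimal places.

∠R ≈ 132.670°

By the law of cosines, s² = t² + r² − 2·t·r·cos S = 41.211, so s ≈ 6.4196.
Law of cosines again: cos R = (s² + t² − r²)/(2·s·t) ≈ -0.67778, so ∠R ≈ 132.67°.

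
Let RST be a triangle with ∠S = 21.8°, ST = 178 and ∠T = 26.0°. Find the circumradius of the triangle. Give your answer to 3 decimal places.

120.140

The third angle is ∠R = 180° − ∠S − ∠T = 132.20°.
Law of sines: TR = ST·sin S/sin R ≈ 89.232.
Law of sines: RS = ST·sin T/sin R ≈ 105.33.
Circumradius = ST/(2 sin R) ≈ 120.14.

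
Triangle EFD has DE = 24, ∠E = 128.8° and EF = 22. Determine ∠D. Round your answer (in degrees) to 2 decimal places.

∠D ≈ 24.41°

By the law of cosines, FD² = DE² + EF² − 2·DE·EF·cos E = 1721.7, so FD ≈ 41.493.
Law of cosines again: cos D = (FD² + DE² − EF²)/(2·FD·DE) ≈ 0.91064, so ∠D ≈ 24.41°.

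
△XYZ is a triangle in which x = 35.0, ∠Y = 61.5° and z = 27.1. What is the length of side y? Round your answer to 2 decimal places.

32.47

By the law of cosines, y² = z² + x² − 2·z·x·cos Y = 1054.2, so y ≈ 32.469.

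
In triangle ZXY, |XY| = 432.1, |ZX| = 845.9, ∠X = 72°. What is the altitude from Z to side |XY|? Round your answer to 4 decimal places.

804.4987

By the law of cosines, |YZ|² = |ZX|² + |XY|² − 2·|ZX|·|XY|·cos X = 6.7636e+05, so |YZ| ≈ 822.41.
Area = ½·|ZX|·|XY|·sin X ≈ 1.7381e+05.
The altitude from Z has length 2·area/|XY| ≈ 804.5.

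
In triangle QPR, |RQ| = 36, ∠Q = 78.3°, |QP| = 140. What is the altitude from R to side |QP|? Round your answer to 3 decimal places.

35.252

By the law of cosines, |PR|² = |RQ|² + |QP|² − 2·|RQ|·|QP|·cos Q = 18852, so |PR| ≈ 137.3.
Area = ½·|RQ|·|QP|·sin Q ≈ 2467.6.
The altitude from R has length 2·area/|QP| ≈ 35.252.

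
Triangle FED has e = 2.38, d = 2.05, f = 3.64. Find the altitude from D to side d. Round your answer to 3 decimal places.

Semiperimeter s = (3.64 + 2.38 + 2.05)/2 = 4.035.
Heron's formula: area = √(4.035·0.395·1.655·1.985) ≈ 2.2882.
The altitude from D has length 2·area/d ≈ 2.2324.

h_D ≈ 2.232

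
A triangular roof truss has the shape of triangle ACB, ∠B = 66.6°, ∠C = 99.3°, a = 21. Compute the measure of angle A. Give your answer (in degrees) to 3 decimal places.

The third angle is ∠A = 180° − ∠C − ∠B = 14.10°.

14.100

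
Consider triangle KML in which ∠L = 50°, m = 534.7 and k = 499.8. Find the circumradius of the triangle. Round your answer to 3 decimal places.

By the law of cosines, l² = k² + m² − 2·k·m·cos L = 1.9214e+05, so l ≈ 438.34.
Area = ½·k·m·sin L ≈ 1.0236e+05.
Circumradius = l/(2 sin L) ≈ 286.11.

286.107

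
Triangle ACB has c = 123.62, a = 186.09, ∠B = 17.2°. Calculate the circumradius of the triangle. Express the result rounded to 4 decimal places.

By the law of cosines, b² = a² + c² − 2·a·c·cos B = 5960.1, so b ≈ 77.202.
Area = ½·a·c·sin B ≈ 3401.3.
Circumradius = b/(2 sin B) ≈ 130.54.

R ≈ 130.5369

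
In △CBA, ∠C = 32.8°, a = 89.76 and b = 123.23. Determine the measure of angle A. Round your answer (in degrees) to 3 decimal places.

45.501

By the law of cosines, c² = b² + a² − 2·b·a·cos C = 4647.3, so c ≈ 68.171.
Law of cosines again: cos A = (c² + b² − a²)/(2·c·b) ≈ 0.70090, so ∠A ≈ 45.50°.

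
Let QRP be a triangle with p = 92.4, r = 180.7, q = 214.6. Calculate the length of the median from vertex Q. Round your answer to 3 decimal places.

Median from Q: ½√(2·r² + 2·p² − q²) ≈ 95.299.

m_Q ≈ 95.299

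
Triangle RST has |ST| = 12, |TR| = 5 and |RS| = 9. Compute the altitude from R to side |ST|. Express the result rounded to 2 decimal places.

h_R ≈ 3.40

Semiperimeter s = (12 + 5 + 9)/2 = 13.
Heron's formula: area = √(13·1·8·4) ≈ 20.396.
The altitude from R has length 2·area/|ST| ≈ 3.3993.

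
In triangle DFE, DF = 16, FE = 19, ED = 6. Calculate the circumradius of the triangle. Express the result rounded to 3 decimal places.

By the law of cosines, cos D = (ED² + DF² − FE²) / (2·ED·DF) ≈ -0.35938, so ∠D ≈ 111.06°.
Circumradius = FE/(2 sin D) ≈ 10.18.

10.180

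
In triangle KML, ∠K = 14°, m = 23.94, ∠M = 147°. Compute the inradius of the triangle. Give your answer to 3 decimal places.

The third angle is ∠L = 180° − ∠K − ∠M = 19.00°.
Law of sines: k = m·sin K/sin M ≈ 10.634.
Law of sines: l = m·sin L/sin M ≈ 14.311.
Area = ½·m·k·sin L ≈ 41.441.
Semiperimeter s = (10.634+23.94+14.311)/2 = 24.442.
Inradius = area/s = 41.441/24.442 ≈ 1.6955.

r ≈ 1.695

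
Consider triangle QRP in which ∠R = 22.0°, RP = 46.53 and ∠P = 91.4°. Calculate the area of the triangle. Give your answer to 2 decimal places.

The third angle is ∠Q = 180° − ∠R − ∠P = 66.60°.
Law of sines: PQ = RP·sin R/sin Q ≈ 18.992.
Law of sines: QR = RP·sin P/sin Q ≈ 50.685.
Area = ½·RP·PQ·sin P ≈ 441.73.

441.73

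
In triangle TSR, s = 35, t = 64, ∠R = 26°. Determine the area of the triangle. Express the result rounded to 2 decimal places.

490.98

Area = ½·t·s·sin R ≈ 490.98.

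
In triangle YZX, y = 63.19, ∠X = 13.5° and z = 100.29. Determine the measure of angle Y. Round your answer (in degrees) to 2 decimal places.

By the law of cosines, x² = y² + z² − 2·y·z·cos X = 1726.6, so x ≈ 41.553.
Law of cosines again: cos Y = (z² + x² − y²)/(2·z·x) ≈ 0.93486, so ∠Y ≈ 20.79°.

20.79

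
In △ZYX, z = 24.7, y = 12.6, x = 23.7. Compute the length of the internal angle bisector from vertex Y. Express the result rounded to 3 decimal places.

By the law of cosines, cos Y = (x² + z² − y²) / (2·x·z) ≈ 0.86525, so ∠Y ≈ 30.09°.
The bisector from Y has length 2·x·z·cos(∠Y/2)/(x+z) ≈ 23.361.

t_Y ≈ 23.361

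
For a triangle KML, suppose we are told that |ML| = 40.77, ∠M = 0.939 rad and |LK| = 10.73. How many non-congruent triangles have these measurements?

0

|ML|·sin M = 40.77·sin(0.939 rad) ≈ 32.9.
Since |LK| = 10.73 < 32.9 = |ML| sin M, no triangle exists.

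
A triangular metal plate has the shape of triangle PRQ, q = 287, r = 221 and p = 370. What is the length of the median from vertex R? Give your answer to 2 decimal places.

312.13

Median from R: ½√(2·q² + 2·p² − r²) ≈ 312.13.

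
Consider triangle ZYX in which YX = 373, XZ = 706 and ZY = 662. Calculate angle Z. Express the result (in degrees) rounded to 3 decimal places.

∠Z ≈ 31.435°

By the law of cosines, cos Z = (XZ² + ZY² − YX²) / (2·XZ·ZY) ≈ 0.85323, so ∠Z ≈ 31.44°.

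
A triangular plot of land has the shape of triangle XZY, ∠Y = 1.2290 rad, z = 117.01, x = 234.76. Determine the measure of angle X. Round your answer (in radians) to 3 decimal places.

By the law of cosines, y² = x² + z² − 2·x·z·cos Y = 50389, so y ≈ 224.48.
Law of cosines again: cos X = (z² + y² − x²)/(2·z·y) ≈ 0.17072, so ∠X ≈ 1.3992 rad.

1.399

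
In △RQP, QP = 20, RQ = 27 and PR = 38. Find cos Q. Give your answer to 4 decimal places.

cos Q ≈ -0.2917

By the law of cosines, cos Q = (RQ² + QP² − PR²) / (2·RQ·QP) ≈ -0.29167, so ∠Q ≈ 106.96°.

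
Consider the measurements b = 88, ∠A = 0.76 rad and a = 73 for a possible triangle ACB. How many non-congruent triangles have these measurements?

b·sin A = 88·sin(0.76 rad) ≈ 60.63.
Since b sin A < a < b (60.63 < 73 < 88), two triangles exist.

2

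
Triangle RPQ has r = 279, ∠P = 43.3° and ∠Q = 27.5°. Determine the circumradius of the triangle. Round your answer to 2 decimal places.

The third angle is ∠R = 180° − ∠P − ∠Q = 109.20°.
Law of sines: p = r·sin P/sin R ≈ 202.61.
Law of sines: q = r·sin Q/sin R ≈ 136.42.
Circumradius = r/(2 sin R) ≈ 147.72.

147.72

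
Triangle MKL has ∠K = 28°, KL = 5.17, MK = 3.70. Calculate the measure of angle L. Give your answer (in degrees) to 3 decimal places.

∠L ≈ 42.388°

By the law of cosines, LM² = MK² + KL² − 2·MK·KL·cos K = 6.6391, so LM ≈ 2.5766.
Law of cosines again: cos L = (KL² + LM² − MK²)/(2·KL·LM) ≈ 0.73859, so ∠L ≈ 42.39°.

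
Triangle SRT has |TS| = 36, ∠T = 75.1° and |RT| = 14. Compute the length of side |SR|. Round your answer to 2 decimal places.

35.11

By the law of cosines, |SR|² = |RT|² + |TS|² − 2·|RT|·|TS|·cos T = 1232.8, so |SR| ≈ 35.111.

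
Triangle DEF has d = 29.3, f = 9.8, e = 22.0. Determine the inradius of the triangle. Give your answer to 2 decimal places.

r ≈ 2.69

Semiperimeter s = (29.3 + 22 + 9.8)/2 = 30.55.
Heron's formula: area = √(30.55·1.25·8.55·20.75) ≈ 82.31.
Inradius = area/s = 82.31/30.55 ≈ 2.6943.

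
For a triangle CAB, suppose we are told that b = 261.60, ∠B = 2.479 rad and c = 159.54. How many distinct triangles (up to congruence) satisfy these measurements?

1

c·sin B = 159.54·sin(2.479 rad) ≈ 98.14.
Since ∠B is not acute, a triangle exists only if b > c; here b > c, so there is exactly one triangle.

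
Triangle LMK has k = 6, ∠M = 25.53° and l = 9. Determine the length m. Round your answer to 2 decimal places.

By the law of cosines, m² = k² + l² − 2·k·l·cos M = 19.545, so m ≈ 4.421.

4.42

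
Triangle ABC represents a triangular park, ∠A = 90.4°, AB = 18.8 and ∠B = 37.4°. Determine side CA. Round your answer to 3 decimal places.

14.451

The third angle is ∠C = 180° − ∠A − ∠B = 52.20°.
Law of sines: CA = AB·sin B/sin C ≈ 14.451.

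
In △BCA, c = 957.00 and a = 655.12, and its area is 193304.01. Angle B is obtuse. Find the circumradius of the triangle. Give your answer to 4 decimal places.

R ≈ 1238.2550

From area = ½·c·a·sin B, we get sin B = 2·area/(c·a) ≈ 0.61665.
Taking the obtuse solution, ∠B ≈ 141.93°.
Law of cosines then gives b ≈ 1527.1.
Circumradius = b/(2 sin B) ≈ 1238.3.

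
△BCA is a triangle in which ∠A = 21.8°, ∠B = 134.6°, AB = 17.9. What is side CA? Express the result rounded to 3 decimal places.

31.835

The third angle is ∠C = 180° − ∠A − ∠B = 23.60°.
Law of sines: CA = AB·sin B/sin C ≈ 31.835.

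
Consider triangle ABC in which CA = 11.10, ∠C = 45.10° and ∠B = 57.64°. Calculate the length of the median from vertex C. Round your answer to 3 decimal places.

The third angle is ∠A = 180° − ∠B − ∠C = 77.26°.
Law of sines: BC = CA·sin A/sin B ≈ 12.817.
Law of sines: AB = CA·sin C/sin B ≈ 9.3081.
Median from C: ½√(2·BC² + 2·CA² − AB²) ≈ 11.049.

m_C ≈ 11.049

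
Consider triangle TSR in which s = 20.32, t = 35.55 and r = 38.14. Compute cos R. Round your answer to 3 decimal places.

cos R ≈ 0.154

By the law of cosines, cos R = (t² + s² − r²) / (2·t·s) ≈ 0.15369, so ∠R ≈ 81.16°.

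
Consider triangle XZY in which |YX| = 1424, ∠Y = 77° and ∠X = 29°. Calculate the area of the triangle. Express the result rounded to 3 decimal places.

The third angle is ∠Z = 180° − ∠Y − ∠X = 74.00°.
Law of sines: |ZY| = |YX|·sin X/sin Z ≈ 718.19.
Law of sines: |XZ| = |YX|·sin Y/sin Z ≈ 1443.4.
Area = ½·|YX|·|ZY|·sin Y ≈ 4.9825e+05.

area ≈ 498245.641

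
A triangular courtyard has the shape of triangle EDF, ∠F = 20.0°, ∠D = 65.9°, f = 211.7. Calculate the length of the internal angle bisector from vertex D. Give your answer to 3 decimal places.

t_D ≈ 264.573

The third angle is ∠E = 180° − ∠D − ∠F = 94.10°.
Law of sines: e = f·sin E/sin F ≈ 617.39.
Law of sines: d = f·sin D/sin F ≈ 565.02.
The bisector from D has length 2·f·e·cos(∠D/2)/(f+e) ≈ 264.57.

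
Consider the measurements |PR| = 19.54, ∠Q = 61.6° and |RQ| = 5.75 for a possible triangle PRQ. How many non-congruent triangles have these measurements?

|RQ|·sin Q = 5.75·sin(61.6°) ≈ 5.058.
Since |PR| ≥ |RQ|, exactly one triangle exists.

1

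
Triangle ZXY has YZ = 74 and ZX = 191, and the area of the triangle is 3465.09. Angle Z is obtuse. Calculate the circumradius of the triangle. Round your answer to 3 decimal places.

263.152

From area = ½·YZ·ZX·sin Z, we get sin Z = 2·area/(YZ·ZX) ≈ 0.49032.
Taking the obtuse solution, ∠Z ≈ 150.64°.
Law of cosines then gives XY ≈ 258.06.
Circumradius = XY/(2 sin Z) ≈ 263.15.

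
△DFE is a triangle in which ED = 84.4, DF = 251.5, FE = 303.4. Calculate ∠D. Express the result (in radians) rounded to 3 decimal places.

∠D ≈ 2.107 rad

By the law of cosines, cos D = (ED² + DF² − FE²) / (2·ED·DF) ≈ -0.51058, so ∠D ≈ 2.107 rad.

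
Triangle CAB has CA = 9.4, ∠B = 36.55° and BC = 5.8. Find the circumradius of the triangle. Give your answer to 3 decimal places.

Law of sines: sin A = BC·sin B/CA ≈ 0.36745.
Since CA ≥ BC, only the acute value applies: ∠A ≈ 21.56°.
Then ∠C = 180° − ∠B − ∠A ≈ 121.89°.
Law of sines gives AB = CA·sin C/sin B ≈ 13.402.
Circumradius = CA/(2 sin B) ≈ 7.8922.

7.892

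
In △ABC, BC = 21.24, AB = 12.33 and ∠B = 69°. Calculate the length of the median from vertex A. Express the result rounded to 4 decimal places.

13.0752

By the law of cosines, CA² = AB² + BC² − 2·AB·BC·cos B = 415.46, so CA ≈ 20.383.
Median from A: ½√(2·CA² + 2·AB² − BC²) ≈ 13.075.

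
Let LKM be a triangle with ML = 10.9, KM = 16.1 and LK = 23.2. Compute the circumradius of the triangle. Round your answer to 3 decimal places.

By the law of cosines, cos L = (ML² + LK² − KM²) / (2·ML·LK) ≈ 0.78662, so ∠L ≈ 38.13°.
Circumradius = KM/(2 sin L) ≈ 13.038.

R ≈ 13.038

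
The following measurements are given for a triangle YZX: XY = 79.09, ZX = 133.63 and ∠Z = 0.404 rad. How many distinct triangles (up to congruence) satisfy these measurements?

ZX·sin Z = 133.63·sin(0.404 rad) ≈ 52.53.
Since ZX sin Z < XY < ZX (52.53 < 79.09 < 133.63), two triangles exist.

2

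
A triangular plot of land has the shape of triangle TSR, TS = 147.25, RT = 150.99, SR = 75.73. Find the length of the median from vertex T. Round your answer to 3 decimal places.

144.245

Median from T: ½√(2·RT² + 2·TS² − SR²) ≈ 144.24.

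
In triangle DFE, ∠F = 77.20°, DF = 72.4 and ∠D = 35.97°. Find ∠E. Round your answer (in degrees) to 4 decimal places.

∠E ≈ 66.8300°

The third angle is ∠E = 180° − ∠D − ∠F = 66.83°.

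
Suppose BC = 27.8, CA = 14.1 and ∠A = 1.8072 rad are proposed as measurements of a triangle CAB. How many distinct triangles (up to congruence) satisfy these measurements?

1

CA·sin A = 14.1·sin(1.8072 rad) ≈ 13.71.
Since ∠A is not acute, a triangle exists only if BC > CA; here BC > CA, so there is exactly one triangle.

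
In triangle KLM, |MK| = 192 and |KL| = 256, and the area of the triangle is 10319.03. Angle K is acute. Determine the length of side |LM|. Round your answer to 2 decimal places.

114.81

From area = ½·|MK|·|KL|·sin K, we get sin K = 2·area/(|MK|·|KL|) ≈ 0.41988.
Taking the acute solution, ∠K ≈ 24.83°.
Law of cosines then gives |LM| ≈ 114.81.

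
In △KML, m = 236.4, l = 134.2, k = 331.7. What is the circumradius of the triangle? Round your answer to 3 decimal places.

By the law of cosines, cos K = (m² + l² − k²) / (2·m·l) ≈ -0.56943, so ∠K ≈ 124.71°.
Circumradius = k/(2 sin K) ≈ 201.75.

201.754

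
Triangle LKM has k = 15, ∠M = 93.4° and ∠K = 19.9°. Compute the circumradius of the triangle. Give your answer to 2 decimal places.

The third angle is ∠L = 180° − ∠K − ∠M = 66.70°.
Law of sines: l = k·sin L/sin K ≈ 40.475.
Law of sines: m = k·sin M/sin K ≈ 43.991.
Circumradius = k/(2 sin K) ≈ 22.034.

22.03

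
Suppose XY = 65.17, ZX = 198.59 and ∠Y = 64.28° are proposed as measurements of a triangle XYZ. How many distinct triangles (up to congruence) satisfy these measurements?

XY·sin Y = 65.17·sin(64.28°) ≈ 58.71.
Since ZX ≥ XY, exactly one triangle exists.

1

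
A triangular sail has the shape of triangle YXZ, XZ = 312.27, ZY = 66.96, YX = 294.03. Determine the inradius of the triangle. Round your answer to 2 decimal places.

Semiperimeter s = (312.27 + 66.96 + 294.03)/2 = 336.63.
Heron's formula: area = √(336.63·24.36·269.67·42.6) ≈ 9705.9.
Inradius = area/s = 9705.9/336.63 ≈ 28.833.

r ≈ 28.83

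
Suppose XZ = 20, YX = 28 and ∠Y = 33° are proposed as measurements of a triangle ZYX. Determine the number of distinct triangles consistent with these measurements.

YX·sin Y = 28·sin(33°) ≈ 15.25.
Since YX sin Y < XZ < YX (15.25 < 20 < 28), two triangles exist.

2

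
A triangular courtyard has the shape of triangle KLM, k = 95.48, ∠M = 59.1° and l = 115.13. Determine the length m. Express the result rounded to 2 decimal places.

By the law of cosines, m² = k² + l² − 2·k·l·cos M = 11081, so m ≈ 105.27.

105.27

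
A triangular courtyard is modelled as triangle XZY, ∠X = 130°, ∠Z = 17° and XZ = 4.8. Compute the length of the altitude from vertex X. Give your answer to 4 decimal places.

The third angle is ∠Y = 180° − ∠X − ∠Z = 33.00°.
Law of sines: ZY = XZ·sin X/sin Y ≈ 6.7513.
Law of sines: YX = XZ·sin Z/sin Y ≈ 2.5767.
Area = ½·XZ·ZY·sin Z ≈ 4.7373.
The altitude from X has length 2·area/ZY ≈ 1.4034.

h_X ≈ 1.4034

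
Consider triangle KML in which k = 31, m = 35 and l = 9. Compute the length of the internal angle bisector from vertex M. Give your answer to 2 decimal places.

By the law of cosines, cos M = (l² + k² − m²) / (2·l·k) ≈ -0.32796, so ∠M ≈ 109.14°.
The bisector from M has length 2·l·k·cos(∠M/2)/(l+k) ≈ 8.0864.

t_M ≈ 8.09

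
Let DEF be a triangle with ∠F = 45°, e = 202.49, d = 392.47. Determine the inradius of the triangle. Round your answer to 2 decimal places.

By the law of cosines, f² = d² + e² − 2·d·e·cos F = 82646, so f ≈ 287.48.
Area = ½·d·e·sin F ≈ 28097.
Semiperimeter s = (392.47+202.49+287.48)/2 = 441.22.
Inradius = area/s = 28097/441.22 ≈ 63.681.

r ≈ 63.68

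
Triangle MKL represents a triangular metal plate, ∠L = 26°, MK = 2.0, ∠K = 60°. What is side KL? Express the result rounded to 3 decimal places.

The third angle is ∠M = 180° − ∠K − ∠L = 94.00°.
Law of sines: KL = MK·sin M/sin L ≈ 4.5512.

4.551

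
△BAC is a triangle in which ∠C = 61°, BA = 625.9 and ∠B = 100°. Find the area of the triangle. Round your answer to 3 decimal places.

The third angle is ∠A = 180° − ∠C − ∠B = 19.00°.
Law of sines: AC = BA·sin B/sin C ≈ 704.75.
Law of sines: CB = BA·sin A/sin C ≈ 232.98.
Area = ½·BA·AC·sin A ≈ 71805.

area ≈ 71804.891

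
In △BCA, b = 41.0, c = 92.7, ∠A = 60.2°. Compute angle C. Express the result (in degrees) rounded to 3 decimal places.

By the law of cosines, a² = b² + c² − 2·b·c·cos A = 6496.6, so a ≈ 80.601.
Law of cosines again: cos C = (a² + b² − c²)/(2·a·b) ≈ -0.06290, so ∠C ≈ 93.61°.

∠C ≈ 93.606°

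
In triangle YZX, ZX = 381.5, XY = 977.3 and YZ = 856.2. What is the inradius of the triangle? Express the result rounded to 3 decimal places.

r ≈ 146.453

Semiperimeter s = (381.5 + 977.3 + 856.2)/2 = 1107.5.
Heron's formula: area = √(1107.5·726·130.2·251.3) ≈ 1.622e+05.
Inradius = area/s = 1.622e+05/1107.5 ≈ 146.45.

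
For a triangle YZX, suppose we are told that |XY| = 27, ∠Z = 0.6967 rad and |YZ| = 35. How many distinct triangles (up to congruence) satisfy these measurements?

2

|YZ|·sin Z = 35·sin(0.6967 rad) ≈ 22.46.
Since |YZ| sin Z < |XY| < |YZ| (22.46 < 27 < 35), two triangles exist.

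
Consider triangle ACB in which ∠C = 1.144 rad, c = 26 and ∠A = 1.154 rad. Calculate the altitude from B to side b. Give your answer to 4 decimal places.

h_B ≈ 23.7742

The third angle is ∠B = π − ∠A − ∠C = 0.844 rad.
Law of sines: a = c·sin A/sin C ≈ 26.117.
Law of sines: b = c·sin B/sin C ≈ 21.337.
Area = ½·c·a·sin B ≈ 253.63.
The altitude from B has length 2·area/b ≈ 23.774.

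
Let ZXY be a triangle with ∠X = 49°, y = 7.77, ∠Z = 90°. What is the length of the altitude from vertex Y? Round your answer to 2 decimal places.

The third angle is ∠Y = 180° − ∠Z − ∠X = 41.00°.
Law of sines: z = y·sin Z/sin Y ≈ 11.843.
Law of sines: x = y·sin X/sin Y ≈ 8.9384.
Area = ½·y·z·sin X ≈ 34.726.
The altitude from Y has length 2·area/y ≈ 8.9384.

h_Y ≈ 8.94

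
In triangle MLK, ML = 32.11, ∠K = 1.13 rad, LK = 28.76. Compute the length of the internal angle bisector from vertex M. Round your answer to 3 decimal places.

t_M ≈ 28.140

Law of sines: sin M = LK·sin K/ML ≈ 0.81006.
Since ML ≥ LK, only the acute value applies: ∠M ≈ 0.944 rad.
Then ∠L = π − ∠K − ∠M ≈ 1.067 rad.
Law of sines gives KM = ML·sin L/sin K ≈ 31.099.
The bisector from M has length 2·KM·ML·cos(∠M/2)/(KM+ML) ≈ 28.14.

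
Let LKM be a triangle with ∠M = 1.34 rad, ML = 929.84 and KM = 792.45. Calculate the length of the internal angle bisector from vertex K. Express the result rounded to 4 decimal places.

800.3877

By the law of cosines, LK² = KM² + ML² − 2·KM·ML·cos M = 1.1555e+06, so LK ≈ 1074.9.
Law of cosines again: cos K = (LK² + KM² − ML²)/(2·LK·KM) ≈ 0.53934, so ∠K ≈ 1.001 rad.
The bisector from K has length 2·LK·KM·cos(∠K/2)/(LK+KM) ≈ 800.39.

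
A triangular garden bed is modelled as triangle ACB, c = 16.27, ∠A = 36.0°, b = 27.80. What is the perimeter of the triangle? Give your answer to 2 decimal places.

perimeter ≈ 61.55

By the law of cosines, a² = c² + b² − 2·c·b·cos A = 305.71, so a ≈ 17.484.
Semiperimeter s = (17.484+16.27+27.8)/2 = 30.777.
Perimeter = 17.484 + 16.27 + 27.8 = 61.554.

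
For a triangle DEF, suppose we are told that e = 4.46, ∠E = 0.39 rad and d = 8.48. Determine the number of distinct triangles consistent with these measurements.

d·sin E = 8.48·sin(0.39 rad) ≈ 3.224.
Since d sin E < e < d (3.224 < 4.46 < 8.48), two triangles exist.

2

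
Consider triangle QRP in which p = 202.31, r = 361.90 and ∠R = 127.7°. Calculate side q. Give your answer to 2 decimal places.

200.86

Law of sines: sin P = p·sin R/r ≈ 0.44231.
Since r ≥ p, only the acute value applies: ∠P ≈ 26.25°.
Then ∠Q = 180° − ∠R − ∠P ≈ 26.05°.
Law of sines gives q = r·sin Q/sin R ≈ 200.86.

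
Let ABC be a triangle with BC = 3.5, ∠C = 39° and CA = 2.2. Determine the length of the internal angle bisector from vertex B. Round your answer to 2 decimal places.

By the law of cosines, AB² = BC² + CA² − 2·BC·CA·cos C = 5.122, so AB ≈ 2.2632.
Law of cosines again: cos B = (AB² + BC² − CA²)/(2·AB·BC) ≈ 0.79105, so ∠B ≈ 37.72°.
The bisector from B has length 2·AB·BC·cos(∠B/2)/(AB+BC) ≈ 2.6013.

t_B ≈ 2.60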